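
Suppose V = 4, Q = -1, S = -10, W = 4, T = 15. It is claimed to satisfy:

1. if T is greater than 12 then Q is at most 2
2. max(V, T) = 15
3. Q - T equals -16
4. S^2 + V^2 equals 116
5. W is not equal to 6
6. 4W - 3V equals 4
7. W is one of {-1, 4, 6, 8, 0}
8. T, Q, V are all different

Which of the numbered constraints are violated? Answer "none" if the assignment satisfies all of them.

1. T = 15 > 12, so we need Q ≤ 2; Q = -1 ≤ 2  yes
2. max(4, 15) = 15  yes
3. Q - T = -1 - 15 = -16  yes
4. S^2 + V^2 = (-10)^2 + 4^2 = 100 + 16 = 116  yes
5. W = 4, and 4 ≠ 6  yes
6. 4W - 3V = 4(4) - 3(4) = 4  yes
7. W = 4 is in {-1, 4, 6, 8, 0}  yes
8. values 15, -1, 4 are pairwise distinct  yes

The assignment satisfies every constraint.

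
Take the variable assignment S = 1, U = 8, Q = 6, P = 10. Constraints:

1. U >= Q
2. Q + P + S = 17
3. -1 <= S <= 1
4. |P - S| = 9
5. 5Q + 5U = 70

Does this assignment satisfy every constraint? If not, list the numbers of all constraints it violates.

All constraints are satisfied.

1. U = 8, Q = 6; 8 ≥ 6 — OK.
2. Q + P + S = 6 + 10 + 1 = 17 — OK.
3. S = 1 lies in [-1, 1] — OK.
4. |10 - 1| = 9 — OK.
5. 5Q + 5U = 5(6) + 5(8) = 70 — OK.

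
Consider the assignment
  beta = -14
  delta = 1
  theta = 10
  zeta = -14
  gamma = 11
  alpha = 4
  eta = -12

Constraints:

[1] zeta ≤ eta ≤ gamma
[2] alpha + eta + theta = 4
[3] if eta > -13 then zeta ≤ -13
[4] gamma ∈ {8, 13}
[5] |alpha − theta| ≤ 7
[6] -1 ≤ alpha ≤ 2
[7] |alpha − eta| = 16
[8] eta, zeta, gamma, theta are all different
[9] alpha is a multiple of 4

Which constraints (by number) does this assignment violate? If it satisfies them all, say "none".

Constraints 2, 4, and 6 do not hold.

[1] values -14 ≤ -12 ≤ 11  true
[2] alpha + eta + theta = 4 + (-12) + 10 = 2, not 4  false
[3] eta = -12 > -13, so we need zeta ≤ -13; zeta = -14 ≤ -13  true
[4] gamma = 11 is not in {8, 13}  false
[5] |4 − 10| = 6; 6 ≤ 7  true
[6] alpha = 4 is outside [-1, 2]  false
[7] |4 − (-12)| = 16  true
[8] values -12, -14, 11, 10 are pairwise distinct  true
[9] 4 / 4 = 1, so 4 divides 4  true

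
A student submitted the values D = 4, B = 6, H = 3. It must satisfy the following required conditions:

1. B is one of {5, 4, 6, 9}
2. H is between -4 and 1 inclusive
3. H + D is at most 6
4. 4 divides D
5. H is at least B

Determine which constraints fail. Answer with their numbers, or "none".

No — constraints 2, 3, 5 are not satisfied.

1. B = 6 is in {5, 4, 6, 9} — satisfied.
2. H = 3 is outside [-4, 1] — violated.
3. H + D = 3 + 4 = 7; 7 > 6, bound 6 not met — violated.
4. 4 / 4 = 1, so 4 divides 4 — satisfied.
5. H = 3, B = 6; 3 < 6 (want ≥) — violated.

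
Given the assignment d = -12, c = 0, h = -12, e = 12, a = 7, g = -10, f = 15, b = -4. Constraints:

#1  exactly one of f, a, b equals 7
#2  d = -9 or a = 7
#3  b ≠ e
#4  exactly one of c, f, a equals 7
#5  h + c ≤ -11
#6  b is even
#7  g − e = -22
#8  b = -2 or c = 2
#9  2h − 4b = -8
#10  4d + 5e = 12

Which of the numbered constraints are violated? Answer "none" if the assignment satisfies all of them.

No — constraint 8 is not satisfied.

#1 f=15, a=7, b=-4; 1 of them equals 7 — holds.
#2 d = -12 ≠ -9, but a = 7 = 7 (second disjunct) — holds.
#3 b = -4, e = 12; distinct — holds.
#4 c=0, f=15, a=7; 1 of them equals 7 — holds.
#5 h + c = -12 + 0 = -12; -12 ≤ -11 — holds.
#6 b = -4 is even — holds.
#7 g − e = -10 − 12 = -22 — holds.
#8 b = -4 ≠ -2 and c = 0 ≠ 2; both disjuncts false — fails.
#9 2h − 4b = 2(-12) − 4(-4) = -8 — holds.
#10 4d + 5e = 4(-12) + 5(12) = 12 — holds.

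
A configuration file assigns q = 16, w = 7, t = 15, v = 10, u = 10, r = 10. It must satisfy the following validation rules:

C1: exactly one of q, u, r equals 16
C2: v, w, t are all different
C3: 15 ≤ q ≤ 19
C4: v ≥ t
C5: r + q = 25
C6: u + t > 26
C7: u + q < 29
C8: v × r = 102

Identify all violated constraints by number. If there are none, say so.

No — constraints 4, 5, 6, 8 are not satisfied.

C1: q=16, u=10, r=10; 1 of them equals 16  ✔
C2: values 10, 7, 15 are pairwise distinct  ✔
C3: q = 16 lies in [15, 19]  ✔
C4: v = 10, t = 15; 10 < 15 (want ≥)  ✘
C5: r + q = 10 + 16 = 26, not 25  ✘
C6: u + t = 10 + 15 = 25; 25 ≤ 26, bound 26 not met  ✘
C7: u + q = 10 + 16 = 26; 26 < 29  ✔
C8: v × r = 10 × 10 = 100, not 102  ✘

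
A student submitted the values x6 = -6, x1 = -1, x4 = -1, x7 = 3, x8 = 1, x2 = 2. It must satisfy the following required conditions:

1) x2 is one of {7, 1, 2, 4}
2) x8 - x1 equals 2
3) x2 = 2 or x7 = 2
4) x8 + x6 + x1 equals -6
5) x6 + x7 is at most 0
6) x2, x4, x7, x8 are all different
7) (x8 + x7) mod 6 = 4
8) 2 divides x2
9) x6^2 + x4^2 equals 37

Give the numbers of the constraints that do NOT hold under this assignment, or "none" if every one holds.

No violations.

1) x2 = 2 is in {7, 1, 2, 4}  yes
2) x8 - x1 = 1 - (-1) = 2  yes
3) x2 = 2 = 2 (first disjunct)  yes
4) x8 + x6 + x1 = 1 + (-6) + (-1) = -6  yes
5) x6 + x7 = -6 + 3 = -3; -3 ≤ 0  yes
6) values 2, -1, 3, 1 are pairwise distinct  yes
7) x8 + x7 = 4; 4 mod 6 = 4  yes
8) 2 / 2 = 1, so 2 divides 2  yes
9) x6^2 + x4^2 = (-6)^2 + (-1)^2 = 36 + 1 = 37  yes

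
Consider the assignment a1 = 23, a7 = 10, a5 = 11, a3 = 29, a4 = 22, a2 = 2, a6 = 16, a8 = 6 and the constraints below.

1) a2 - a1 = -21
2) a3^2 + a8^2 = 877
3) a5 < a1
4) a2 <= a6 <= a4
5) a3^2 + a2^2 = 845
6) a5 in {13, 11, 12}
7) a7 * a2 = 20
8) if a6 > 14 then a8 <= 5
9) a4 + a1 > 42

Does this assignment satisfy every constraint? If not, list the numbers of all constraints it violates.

1) a2 - a1 = 2 - 23 = -21 — OK.
2) a3^2 + a8^2 = 29^2 + 6^2 = 841 + 36 = 877 — OK.
3) a5 = 11, a1 = 23; 11 < 23 — OK.
4) values 2 <= 16 <= 22 — OK.
5) a3^2 + a2^2 = 29^2 + 2^2 = 841 + 4 = 845 — OK.
6) a5 = 11 is in {13, 11, 12} — OK.
7) a7 * a2 = 10 * 2 = 20 — OK.
8) a6 = 16 > 14, so we need a8 ≤ 5; but a8 = 6 > 5 — violated.
9) a4 + a1 = 22 + 23 = 45; 45 > 42 — OK.

Constraint 8 is violated.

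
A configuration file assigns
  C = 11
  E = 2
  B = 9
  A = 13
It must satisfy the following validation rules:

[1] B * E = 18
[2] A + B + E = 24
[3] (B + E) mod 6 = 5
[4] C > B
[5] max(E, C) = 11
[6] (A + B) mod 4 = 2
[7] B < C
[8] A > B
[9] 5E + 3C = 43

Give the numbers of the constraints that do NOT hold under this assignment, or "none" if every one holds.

[1] B * E = 9 * 2 = 18  yes
[2] A + B + E = 13 + 9 + 2 = 24  yes
[3] B + E = 11; 11 mod 6 = 5  yes
[4] C = 11, B = 9; 11 > 9  yes
[5] max(2, 11) = 11  yes
[6] A + B = 22; 22 mod 4 = 2  yes
[7] B = 9, C = 11; 9 < 11  yes
[8] A = 13, B = 9; 13 > 9  yes
[9] 5E + 3C = 5(2) + 3(11) = 43  yes

The assignment satisfies every constraint.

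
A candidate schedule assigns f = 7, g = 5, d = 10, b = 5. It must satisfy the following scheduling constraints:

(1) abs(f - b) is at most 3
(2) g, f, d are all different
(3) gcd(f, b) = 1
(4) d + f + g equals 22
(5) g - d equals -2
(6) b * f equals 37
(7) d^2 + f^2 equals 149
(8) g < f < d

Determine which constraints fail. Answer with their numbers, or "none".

Constraints 5 and 6 are violated.

(1) abs(7 - 5) = 2; 2 ≤ 3 — holds.
(2) values 5, 7, 10 are pairwise distinct — holds.
(3) gcd(7, 5) = 1 — holds.
(4) d + f + g = 10 + 7 + 5 = 22 — holds.
(5) g - d = 5 - 10 = -5, not -2 — fails.
(6) b * f = 5 * 7 = 35, not 37 — fails.
(7) d^2 + f^2 = 10^2 + 7^2 = 100 + 49 = 149 — holds.
(8) values 5 < 7 < 10 — holds.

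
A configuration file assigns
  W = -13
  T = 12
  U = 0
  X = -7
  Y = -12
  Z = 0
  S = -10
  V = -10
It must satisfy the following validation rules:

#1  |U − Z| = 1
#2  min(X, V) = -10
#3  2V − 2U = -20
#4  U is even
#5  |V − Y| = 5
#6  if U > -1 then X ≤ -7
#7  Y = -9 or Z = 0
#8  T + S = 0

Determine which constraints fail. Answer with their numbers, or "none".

#1 |0 − 0| = 0, not 1 — does not hold.
#2 min(-7, -10) = -10 — holds.
#3 2V − 2U = 2(-10) − 2(0) = -20 — holds.
#4 U = 0 is even — holds.
#5 |-10 − (-12)| = 2, not 5 — does not hold.
#6 U = 0 > -1, so we need X ≤ -7; X = -7 ≤ -7 — holds.
#7 Y = -12 ≠ -9, but Z = 0 = 0 (second disjunct) — holds.
#8 T + S = 12 + (-10) = 2, not 0 — does not hold.

Constraints 1, 5, and 8 are violated.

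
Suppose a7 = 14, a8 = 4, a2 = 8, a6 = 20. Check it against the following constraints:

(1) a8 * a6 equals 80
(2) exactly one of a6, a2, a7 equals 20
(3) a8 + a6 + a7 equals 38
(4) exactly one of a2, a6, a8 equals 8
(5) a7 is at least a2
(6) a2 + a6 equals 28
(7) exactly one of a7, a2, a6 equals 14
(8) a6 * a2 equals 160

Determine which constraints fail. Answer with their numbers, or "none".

Yes — all constraints hold.

(1) a8 * a6 = 4 * 20 = 80  ✔
(2) a6=20, a2=8, a7=14; 1 of them equals 20  ✔
(3) a8 + a6 + a7 = 4 + 20 + 14 = 38  ✔
(4) a2=8, a6=20, a8=4; 1 of them equals 8  ✔
(5) a7 = 14, a2 = 8; 14 ≥ 8  ✔
(6) a2 + a6 = 8 + 20 = 28  ✔
(7) a7=14, a2=8, a6=20; 1 of them equals 14  ✔
(8) a6 * a2 = 20 * 8 = 160  ✔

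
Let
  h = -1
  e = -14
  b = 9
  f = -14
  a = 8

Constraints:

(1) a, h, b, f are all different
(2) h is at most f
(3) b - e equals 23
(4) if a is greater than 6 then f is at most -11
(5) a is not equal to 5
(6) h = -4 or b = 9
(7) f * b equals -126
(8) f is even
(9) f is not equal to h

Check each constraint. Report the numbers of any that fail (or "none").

(1) values 8, -1, 9, -14 are pairwise distinct — holds.
(2) h = -1, f = -14; -1 > -14 (want ≤) — fails.
(3) b - e = 9 - (-14) = 23 — holds.
(4) a = 8 > 6, so we need f ≤ -11; f = -14 ≤ -11 — holds.
(5) a = 8, and 8 ≠ 5 — holds.
(6) h = -1 ≠ -4, but b = 9 = 9 (second disjunct) — holds.
(7) f * b = -14 * 9 = -126 — holds.
(8) f = -14 is even — holds.
(9) f = -14, h = -1; distinct — holds.

Constraint 2 is violated.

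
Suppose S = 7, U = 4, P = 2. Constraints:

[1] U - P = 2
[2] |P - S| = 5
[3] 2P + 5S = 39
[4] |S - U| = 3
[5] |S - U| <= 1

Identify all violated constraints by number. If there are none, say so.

[1] U - P = 4 - 2 = 2  ✔
[2] |2 - 7| = 5  ✔
[3] 2P + 5S = 2(2) + 5(7) = 39  ✔
[4] |7 - 4| = 3  ✔
[5] |7 - 4| = 3; 3 > 1, exceeds bound 1  ✘

Constraint 5 does not hold.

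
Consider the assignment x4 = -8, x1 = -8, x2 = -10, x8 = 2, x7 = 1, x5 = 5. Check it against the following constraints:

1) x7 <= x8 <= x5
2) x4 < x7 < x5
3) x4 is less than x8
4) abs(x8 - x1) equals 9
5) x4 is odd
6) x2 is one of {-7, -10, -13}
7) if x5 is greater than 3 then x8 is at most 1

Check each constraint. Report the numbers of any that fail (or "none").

Constraints 4, 5, 7 do not hold.

1) values 1 <= 2 <= 5  holds
2) values -8 < 1 < 5  holds
3) x4 = -8, x8 = 2; -8 < 2  holds
4) abs(2 - (-8)) = 10, not 9  fails
5) x4 = -8 is even  fails
6) x2 = -10 is in {-7, -10, -13}  holds
7) x5 = 5 > 3, so we need x8 ≤ 1; but x8 = 2 > 1  fails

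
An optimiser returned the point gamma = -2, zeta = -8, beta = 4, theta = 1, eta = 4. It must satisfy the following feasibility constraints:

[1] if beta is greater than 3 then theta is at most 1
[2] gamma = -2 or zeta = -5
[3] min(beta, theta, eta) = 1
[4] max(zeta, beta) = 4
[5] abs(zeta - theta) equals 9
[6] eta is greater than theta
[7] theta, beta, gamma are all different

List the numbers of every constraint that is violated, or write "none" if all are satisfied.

[1] beta = 4 > 3, so we need theta ≤ 1; theta = 1 ≤ 1  yes
[2] gamma = -2 = -2 (first disjunct)  yes
[3] min(4, 1, 4) = 1  yes
[4] max(-8, 4) = 4  yes
[5] abs(-8 - 1) = 9  yes
[6] eta = 4, theta = 1; 4 > 1  yes
[7] values 1, 4, -2 are pairwise distinct  yes

The assignment satisfies every constraint.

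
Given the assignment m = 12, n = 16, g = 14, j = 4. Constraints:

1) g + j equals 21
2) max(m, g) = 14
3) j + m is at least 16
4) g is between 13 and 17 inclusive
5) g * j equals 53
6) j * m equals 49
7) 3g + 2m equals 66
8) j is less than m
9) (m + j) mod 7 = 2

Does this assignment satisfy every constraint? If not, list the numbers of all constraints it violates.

Constraints 1, 5, and 6 do not hold.

1) g + j = 14 + 4 = 18, not 21  ✘
2) max(12, 14) = 14  ✔
3) j + m = 4 + 12 = 16; 16 ≥ 16  ✔
4) g = 14 lies in [13, 17]  ✔
5) g * j = 14 * 4 = 56, not 53  ✘
6) j * m = 4 * 12 = 48, not 49  ✘
7) 3g + 2m = 3(14) + 2(12) = 66  ✔
8) j = 4, m = 12; 4 < 12  ✔
9) m + j = 16; 16 mod 7 = 2  ✔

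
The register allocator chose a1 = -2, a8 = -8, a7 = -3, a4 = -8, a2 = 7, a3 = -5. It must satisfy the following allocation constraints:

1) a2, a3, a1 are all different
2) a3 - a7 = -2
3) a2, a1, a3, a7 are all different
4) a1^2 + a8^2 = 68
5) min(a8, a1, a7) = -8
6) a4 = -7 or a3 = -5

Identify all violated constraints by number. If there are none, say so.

No violations.

1) values 7, -5, -2 are pairwise distinct — holds.
2) a3 - a7 = -5 - (-3) = -2 — holds.
3) values 7, -2, -5, -3 are pairwise distinct — holds.
4) a1^2 + a8^2 = (-2)^2 + (-8)^2 = 4 + 64 = 68 — holds.
5) min(-8, -2, -3) = -8 — holds.
6) a4 = -8 ≠ -7, but a3 = -5 = -5 (second disjunct) — holds.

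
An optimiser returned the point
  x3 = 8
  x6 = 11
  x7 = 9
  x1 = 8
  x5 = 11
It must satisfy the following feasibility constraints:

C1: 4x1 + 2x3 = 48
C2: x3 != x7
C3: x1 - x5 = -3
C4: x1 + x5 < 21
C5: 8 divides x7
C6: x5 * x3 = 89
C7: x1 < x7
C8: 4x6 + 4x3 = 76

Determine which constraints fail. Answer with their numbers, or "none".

C1: 4x1 + 2x3 = 4(8) + 2(8) = 48 — holds.
C2: x3 = 8, x7 = 9; distinct — holds.
C3: x1 - x5 = 8 - 11 = -3 — holds.
C4: x1 + x5 = 8 + 11 = 19; 19 < 21 — holds.
C5: 9 = 8*1 + 1, so 8 does not divide 9 — fails.
C6: x5 * x3 = 11 * 8 = 88, not 89 — fails.
C7: x1 = 8, x7 = 9; 8 < 9 — holds.
C8: 4x6 + 4x3 = 4(11) + 4(8) = 76 — holds.

Constraints 5, 6 are violated.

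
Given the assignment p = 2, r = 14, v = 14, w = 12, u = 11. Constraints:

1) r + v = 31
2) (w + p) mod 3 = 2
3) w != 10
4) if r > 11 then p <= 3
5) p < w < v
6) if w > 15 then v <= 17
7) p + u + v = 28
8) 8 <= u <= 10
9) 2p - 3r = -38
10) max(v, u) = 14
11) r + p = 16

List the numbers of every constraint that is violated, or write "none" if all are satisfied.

Violated: 1, 7, and 8.

1) r + v = 14 + 14 = 28, not 31 — violated.
2) w + p = 14; 14 mod 3 = 2 — OK.
3) w = 12, and 12 ≠ 10 — OK.
4) r = 14 > 11, so we need p ≤ 3; p = 2 ≤ 3 — OK.
5) values 2 < 12 < 14 — OK.
6) w = 12, not > 15; antecedent false, conditional vacuously true — OK.
7) p + u + v = 2 + 11 + 14 = 27, not 28 — violated.
8) u = 11 is outside [8, 10] — violated.
9) 2p - 3r = 2(2) - 3(14) = -38 — OK.
10) max(14, 11) = 14 — OK.
11) r + p = 14 + 2 = 16 — OK.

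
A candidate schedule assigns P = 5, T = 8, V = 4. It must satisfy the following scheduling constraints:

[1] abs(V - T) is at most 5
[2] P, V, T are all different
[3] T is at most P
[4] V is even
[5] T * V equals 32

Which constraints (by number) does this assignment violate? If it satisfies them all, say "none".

Constraint 3 is violated.

[1] abs(4 - 8) = 4; 4 ≤ 5  OK
[2] values 5, 4, 8 are pairwise distinct  OK
[3] T = 8, P = 5; 8 > 5 (want ≤)  FAIL
[4] V = 4 is even  OK
[5] T * V = 8 * 4 = 32  OK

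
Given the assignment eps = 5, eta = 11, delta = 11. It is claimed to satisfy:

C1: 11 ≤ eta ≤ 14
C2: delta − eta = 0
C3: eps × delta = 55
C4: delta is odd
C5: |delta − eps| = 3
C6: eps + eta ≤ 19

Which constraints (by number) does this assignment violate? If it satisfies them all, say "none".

C1: eta = 11 lies in [11, 14]  ✔
C2: delta − eta = 11 − 11 = 0  ✔
C3: eps × delta = 5 × 11 = 55  ✔
C4: delta = 11 is odd  ✔
C5: |11 − 5| = 6, not 3  ✘
C6: eps + eta = 5 + 11 = 16; 16 ≤ 19  ✔

Constraint 5 does not hold.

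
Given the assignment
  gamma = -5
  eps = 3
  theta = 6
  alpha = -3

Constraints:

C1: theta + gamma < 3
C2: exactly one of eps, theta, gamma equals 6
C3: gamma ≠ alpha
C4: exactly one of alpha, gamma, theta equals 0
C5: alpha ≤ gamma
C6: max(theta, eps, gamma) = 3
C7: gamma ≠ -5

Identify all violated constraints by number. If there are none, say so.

C1: theta + gamma = 6 + (-5) = 1; 1 < 3  yes
C2: eps=3, theta=6, gamma=-5; 1 of them equals 6  yes
C3: gamma = -5, alpha = -3; distinct  yes
C4: alpha=-3, gamma=-5, theta=6; 0 of them equal 0, not exactly one  no
C5: alpha = -3, gamma = -5; -3 > -5 (want ≤)  no
C6: max(6, 3, -5) = 6, not 3  no
C7: gamma = -5, but -5 is required to differ  no

Violated: 4, 5, 6, 7.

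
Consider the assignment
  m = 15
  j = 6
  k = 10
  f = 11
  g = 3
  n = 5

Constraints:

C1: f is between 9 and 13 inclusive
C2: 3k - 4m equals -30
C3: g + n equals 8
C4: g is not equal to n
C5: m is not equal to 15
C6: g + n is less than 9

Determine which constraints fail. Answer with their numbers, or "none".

C1: f = 11 lies in [9, 13] — OK.
C2: 3k - 4m = 3(10) - 4(15) = -30 — OK.
C3: g + n = 3 + 5 = 8 — OK.
C4: g = 3, n = 5; distinct — OK.
C5: m = 15, but 15 is required to differ — violated.
C6: g + n = 3 + 5 = 8; 8 < 9 — OK.

No — constraint 5 is not satisfied.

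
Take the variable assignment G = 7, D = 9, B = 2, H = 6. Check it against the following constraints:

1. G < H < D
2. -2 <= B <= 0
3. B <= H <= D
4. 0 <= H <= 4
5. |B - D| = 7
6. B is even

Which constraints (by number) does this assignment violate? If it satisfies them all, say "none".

1. values 7, 6, 9; G = 7 is not < H = 6 — violated.
2. B = 2 is outside [-2, 0] — violated.
3. values 2 <= 6 <= 9 — satisfied.
4. H = 6 is outside [0, 4] — violated.
5. |2 - 9| = 7 — satisfied.
6. B = 2 is even — satisfied.

Constraints 1, 2, and 4 are violated.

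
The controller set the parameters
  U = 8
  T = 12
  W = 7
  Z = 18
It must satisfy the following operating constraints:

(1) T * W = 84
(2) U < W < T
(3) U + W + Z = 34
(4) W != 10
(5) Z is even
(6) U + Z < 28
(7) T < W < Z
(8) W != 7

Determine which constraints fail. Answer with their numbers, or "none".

Violated: 2, 3, 7, and 8.

(1) T * W = 12 * 7 = 84  ✔
(2) values 8, 7, 12; U = 8 is not < W = 7  ✘
(3) U + W + Z = 8 + 7 + 18 = 33, not 34  ✘
(4) W = 7, and 7 ≠ 10  ✔
(5) Z = 18 is even  ✔
(6) U + Z = 8 + 18 = 26; 26 < 28  ✔
(7) values 12, 7, 18; T = 12 is not < W = 7  ✘
(8) W = 7, but 7 is required to differ  ✘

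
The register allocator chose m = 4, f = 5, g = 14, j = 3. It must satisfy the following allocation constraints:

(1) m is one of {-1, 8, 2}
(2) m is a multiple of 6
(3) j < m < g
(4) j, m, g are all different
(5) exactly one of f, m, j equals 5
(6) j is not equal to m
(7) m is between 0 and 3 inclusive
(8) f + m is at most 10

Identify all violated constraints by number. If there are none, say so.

Constraints 1, 2, and 7 do not hold.

(1) m = 4 is not in {-1, 8, 2} — does not hold.
(2) 4 = 6*0 + 4, so 6 does not divide 4 — does not hold.
(3) values 3 < 4 < 14 — holds.
(4) values 3, 4, 14 are pairwise distinct — holds.
(5) f=5, m=4, j=3; 1 of them equals 5 — holds.
(6) j = 3, m = 4; distinct — holds.
(7) m = 4 is outside [0, 3] — does not hold.
(8) f + m = 5 + 4 = 9; 9 ≤ 10 — holds.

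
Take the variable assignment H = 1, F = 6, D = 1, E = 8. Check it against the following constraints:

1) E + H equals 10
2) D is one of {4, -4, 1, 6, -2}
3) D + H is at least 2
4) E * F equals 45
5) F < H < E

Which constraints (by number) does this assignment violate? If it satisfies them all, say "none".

1) E + H = 8 + 1 = 9, not 10 — violated.
2) D = 1 is in {4, -4, 1, 6, -2} — satisfied.
3) D + H = 1 + 1 = 2; 2 ≥ 2 — satisfied.
4) E * F = 8 * 6 = 48, not 45 — violated.
5) values 6, 1, 8; F = 6 is not < H = 1 — violated.

The assignment fails constraints 1, 4, 5.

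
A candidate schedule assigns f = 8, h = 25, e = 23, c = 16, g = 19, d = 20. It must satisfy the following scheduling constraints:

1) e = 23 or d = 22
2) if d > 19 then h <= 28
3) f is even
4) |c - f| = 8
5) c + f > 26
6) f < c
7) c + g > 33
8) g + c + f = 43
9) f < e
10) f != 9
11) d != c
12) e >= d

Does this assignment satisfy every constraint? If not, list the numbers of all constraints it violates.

1) e = 23 = 23 (first disjunct)  ✔
2) d = 20 > 19, so we need h ≤ 28; h = 25 ≤ 28  ✔
3) f = 8 is even  ✔
4) |16 - 8| = 8  ✔
5) c + f = 16 + 8 = 24; 24 ≤ 26, bound 26 not met  ✘
6) f = 8, c = 16; 8 < 16  ✔
7) c + g = 16 + 19 = 35; 35 > 33  ✔
8) g + c + f = 19 + 16 + 8 = 43  ✔
9) f = 8, e = 23; 8 < 23  ✔
10) f = 8, and 8 ≠ 9  ✔
11) d = 20, c = 16; distinct  ✔
12) e = 23, d = 20; 23 ≥ 20  ✔

No — constraint 5 is not satisfied.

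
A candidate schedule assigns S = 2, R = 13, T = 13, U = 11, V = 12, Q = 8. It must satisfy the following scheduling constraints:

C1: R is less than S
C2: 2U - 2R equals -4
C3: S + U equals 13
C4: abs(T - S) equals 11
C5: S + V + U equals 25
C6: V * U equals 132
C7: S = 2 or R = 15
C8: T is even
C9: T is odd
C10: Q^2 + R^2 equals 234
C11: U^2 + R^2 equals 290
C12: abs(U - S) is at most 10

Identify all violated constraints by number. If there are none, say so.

Violated: 1, 8, and 10.

C1: R = 13, S = 2; 13 ≥ 2 (want <)  ✘
C2: 2U - 2R = 2(11) - 2(13) = -4  ✔
C3: S + U = 2 + 11 = 13  ✔
C4: abs(13 - 2) = 11  ✔
C5: S + V + U = 2 + 12 + 11 = 25  ✔
C6: V * U = 12 * 11 = 132  ✔
C7: S = 2 = 2 (first disjunct)  ✔
C8: T = 13 is odd  ✘
C9: T = 13 is odd  ✔
C10: Q^2 + R^2 = 8^2 + 13^2 = 64 + 169 = 233, not 234  ✘
C11: U^2 + R^2 = 11^2 + 13^2 = 121 + 169 = 290  ✔
C12: abs(11 - 2) = 9; 9 ≤ 10  ✔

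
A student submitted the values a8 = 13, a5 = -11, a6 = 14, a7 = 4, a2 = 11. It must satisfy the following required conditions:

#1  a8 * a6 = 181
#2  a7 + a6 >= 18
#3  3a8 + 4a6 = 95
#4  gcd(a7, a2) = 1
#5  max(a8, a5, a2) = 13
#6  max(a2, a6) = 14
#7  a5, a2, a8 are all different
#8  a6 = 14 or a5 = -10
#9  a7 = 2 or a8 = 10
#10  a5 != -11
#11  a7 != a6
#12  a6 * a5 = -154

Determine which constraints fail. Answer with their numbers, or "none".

#1 a8 * a6 = 13 * 14 = 182, not 181 — violated.
#2 a7 + a6 = 4 + 14 = 18; 18 ≥ 18 — OK.
#3 3a8 + 4a6 = 3(13) + 4(14) = 95 — OK.
#4 gcd(4, 11) = 1 — OK.
#5 max(13, -11, 11) = 13 — OK.
#6 max(11, 14) = 14 — OK.
#7 values -11, 11, 13 are pairwise distinct — OK.
#8 a6 = 14 = 14 (first disjunct) — OK.
#9 a7 = 4 ≠ 2 and a8 = 13 ≠ 10; both disjuncts false — violated.
#10 a5 = -11, but -11 is required to differ — violated.
#11 a7 = 4, a6 = 14; distinct — OK.
#12 a6 * a5 = 14 * (-11) = -154 — OK.

Constraints 1, 9, and 10 are violated.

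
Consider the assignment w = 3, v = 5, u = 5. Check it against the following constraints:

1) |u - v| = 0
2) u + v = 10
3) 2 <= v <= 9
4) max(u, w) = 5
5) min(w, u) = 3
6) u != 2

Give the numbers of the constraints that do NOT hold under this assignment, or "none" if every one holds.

1) |5 - 5| = 0 — OK.
2) u + v = 5 + 5 = 10 — OK.
3) v = 5 lies in [2, 9] — OK.
4) max(5, 3) = 5 — OK.
5) min(3, 5) = 3 — OK.
6) u = 5, and 5 ≠ 2 — OK.

No violations.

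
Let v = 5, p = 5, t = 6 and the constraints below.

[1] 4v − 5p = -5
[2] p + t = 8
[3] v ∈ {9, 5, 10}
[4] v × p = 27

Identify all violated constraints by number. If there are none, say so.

[1] 4v − 5p = 4(5) − 5(5) = -5 — satisfied.
[2] p + t = 5 + 6 = 11, not 8 — violated.
[3] v = 5 is in {9, 5, 10} — satisfied.
[4] v × p = 5 × 5 = 25, not 27 — violated.

No — constraints 2, 4 are not satisfied.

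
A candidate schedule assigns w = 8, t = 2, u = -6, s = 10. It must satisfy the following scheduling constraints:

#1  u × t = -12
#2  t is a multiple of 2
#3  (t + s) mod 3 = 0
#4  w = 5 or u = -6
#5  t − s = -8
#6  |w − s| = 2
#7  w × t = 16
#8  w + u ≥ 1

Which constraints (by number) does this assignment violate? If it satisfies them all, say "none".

All constraints are satisfied.

#1 u × t = -6 × 2 = -12 — OK.
#2 2 / 2 = 1, so 2 divides 2 — OK.
#3 t + s = 12; 12 mod 3 = 0 — OK.
#4 w = 8 ≠ 5, but u = -6 = -6 (second disjunct) — OK.
#5 t − s = 2 − 10 = -8 — OK.
#6 |8 − 10| = 2 — OK.
#7 w × t = 8 × 2 = 16 — OK.
#8 w + u = 8 + (-6) = 2; 2 ≥ 1 — OK.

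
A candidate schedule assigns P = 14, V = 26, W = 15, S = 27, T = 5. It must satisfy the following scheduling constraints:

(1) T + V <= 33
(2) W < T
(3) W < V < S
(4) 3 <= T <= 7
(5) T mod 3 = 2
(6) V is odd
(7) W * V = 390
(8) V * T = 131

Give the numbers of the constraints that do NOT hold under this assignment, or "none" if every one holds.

(1) T + V = 5 + 26 = 31; 31 ≤ 33  holds
(2) W = 15, T = 5; 15 ≥ 5 (want <)  fails
(3) values 15 < 26 < 27  holds
(4) T = 5 lies in [3, 7]  holds
(5) 5 mod 3 = 2  holds
(6) V = 26 is even  fails
(7) W * V = 15 * 26 = 390  holds
(8) V * T = 26 * 5 = 130, not 131  fails

The assignment fails constraints 2, 6, 8.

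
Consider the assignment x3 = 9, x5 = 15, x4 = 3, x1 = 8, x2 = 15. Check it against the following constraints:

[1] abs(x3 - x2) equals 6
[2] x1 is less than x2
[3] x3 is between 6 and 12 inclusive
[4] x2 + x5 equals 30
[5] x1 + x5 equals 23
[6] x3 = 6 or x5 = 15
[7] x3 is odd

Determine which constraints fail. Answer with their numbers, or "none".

Yes — all constraints hold.

[1] abs(9 - 15) = 6 — OK.
[2] x1 = 8, x2 = 15; 8 < 15 — OK.
[3] x3 = 9 lies in [6, 12] — OK.
[4] x2 + x5 = 15 + 15 = 30 — OK.
[5] x1 + x5 = 8 + 15 = 23 — OK.
[6] x3 = 9 ≠ 6, but x5 = 15 = 15 (second disjunct) — OK.
[7] x3 = 9 is odd — OK.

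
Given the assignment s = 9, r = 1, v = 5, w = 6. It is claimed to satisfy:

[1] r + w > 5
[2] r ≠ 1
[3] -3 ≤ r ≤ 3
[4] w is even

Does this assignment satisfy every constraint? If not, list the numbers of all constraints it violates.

No — constraint 2 is not satisfied.

[1] r + w = 1 + 6 = 7; 7 > 5 — holds.
[2] r = 1, but 1 is required to differ — does not hold.
[3] r = 1 lies in [-3, 3] — holds.
[4] w = 6 is even — holds.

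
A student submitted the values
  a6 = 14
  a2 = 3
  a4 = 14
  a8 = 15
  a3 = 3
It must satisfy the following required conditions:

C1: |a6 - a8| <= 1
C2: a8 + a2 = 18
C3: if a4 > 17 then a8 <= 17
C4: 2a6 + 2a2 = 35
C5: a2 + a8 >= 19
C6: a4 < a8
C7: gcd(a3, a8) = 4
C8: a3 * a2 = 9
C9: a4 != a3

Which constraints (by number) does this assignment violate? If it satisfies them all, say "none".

The assignment fails constraints 4, 5, and 7.

C1: |14 - 15| = 1; 1 ≤ 1 — holds.
C2: a8 + a2 = 15 + 3 = 18 — holds.
C3: a4 = 14, not > 17; antecedent false, conditional vacuously true — holds.
C4: 2a6 + 2a2 = 2(14) + 2(3) = 34, not 35 — does not hold.
C5: a2 + a8 = 3 + 15 = 18; 18 < 19, bound 19 not met — does not hold.
C6: a4 = 14, a8 = 15; 14 < 15 — holds.
C7: gcd(3, 15) = 3, not 4 — does not hold.
C8: a3 * a2 = 3 * 3 = 9 — holds.
C9: a4 = 14, a3 = 3; distinct — holds.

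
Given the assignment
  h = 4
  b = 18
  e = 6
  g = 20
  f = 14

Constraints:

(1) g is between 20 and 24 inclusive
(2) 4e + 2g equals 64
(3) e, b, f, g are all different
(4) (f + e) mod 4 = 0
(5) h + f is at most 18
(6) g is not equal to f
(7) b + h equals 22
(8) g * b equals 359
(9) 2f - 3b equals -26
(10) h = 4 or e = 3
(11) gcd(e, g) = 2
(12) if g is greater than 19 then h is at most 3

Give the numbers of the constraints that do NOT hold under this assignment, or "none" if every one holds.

Constraints 8 and 12 do not hold.

(1) g = 20 lies in [20, 24] — OK.
(2) 4e + 2g = 4(6) + 2(20) = 64 — OK.
(3) values 6, 18, 14, 20 are pairwise distinct — OK.
(4) f + e = 20; 20 mod 4 = 0 — OK.
(5) h + f = 4 + 14 = 18; 18 ≤ 18 — OK.
(6) g = 20, f = 14; distinct — OK.
(7) b + h = 18 + 4 = 22 — OK.
(8) g * b = 20 * 18 = 360, not 359 — violated.
(9) 2f - 3b = 2(14) - 3(18) = -26 — OK.
(10) h = 4 = 4 (first disjunct) — OK.
(11) gcd(6, 20) = 2 — OK.
(12) g = 20 > 19, so we need h ≤ 3; but h = 4 > 3 — violated.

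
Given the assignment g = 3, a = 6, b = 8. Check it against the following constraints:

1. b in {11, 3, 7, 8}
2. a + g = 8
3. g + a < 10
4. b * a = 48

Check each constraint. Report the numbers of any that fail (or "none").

Constraint 2 is violated.

1. b = 8 is in {11, 3, 7, 8}  OK
2. a + g = 6 + 3 = 9, not 8  FAIL
3. g + a = 3 + 6 = 9; 9 < 10  OK
4. b * a = 8 * 6 = 48  OK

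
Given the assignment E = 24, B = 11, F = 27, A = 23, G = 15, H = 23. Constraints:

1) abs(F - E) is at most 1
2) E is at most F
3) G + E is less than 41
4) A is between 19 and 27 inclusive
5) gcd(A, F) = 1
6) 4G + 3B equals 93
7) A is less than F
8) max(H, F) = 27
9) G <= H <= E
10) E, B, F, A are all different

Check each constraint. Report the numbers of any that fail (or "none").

1) abs(27 - 24) = 3; 3 > 1, exceeds bound 1 — violated.
2) E = 24, F = 27; 24 ≤ 27 — OK.
3) G + E = 15 + 24 = 39; 39 < 41 — OK.
4) A = 23 lies in [19, 27] — OK.
5) gcd(23, 27) = 1 — OK.
6) 4G + 3B = 4(15) + 3(11) = 93 — OK.
7) A = 23, F = 27; 23 < 27 — OK.
8) max(23, 27) = 27 — OK.
9) values 15 <= 23 <= 24 — OK.
10) values 24, 11, 27, 23 are pairwise distinct — OK.

Constraint 1 is violated.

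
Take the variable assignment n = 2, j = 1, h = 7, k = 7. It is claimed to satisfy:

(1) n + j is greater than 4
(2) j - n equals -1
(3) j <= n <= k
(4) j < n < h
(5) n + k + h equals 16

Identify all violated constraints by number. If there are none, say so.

Constraint 1 is violated.

(1) n + j = 2 + 1 = 3; 3 ≤ 4, bound 4 not met — violated.
(2) j - n = 1 - 2 = -1 — satisfied.
(3) values 1 <= 2 <= 7 — satisfied.
(4) values 1 < 2 < 7 — satisfied.
(5) n + k + h = 2 + 7 + 7 = 16 — satisfied.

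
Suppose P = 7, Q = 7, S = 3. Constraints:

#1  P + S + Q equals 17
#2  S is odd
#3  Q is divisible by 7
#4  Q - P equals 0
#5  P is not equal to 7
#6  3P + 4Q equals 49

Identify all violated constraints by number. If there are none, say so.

Constraint 5 does not hold.

#1 P + S + Q = 7 + 3 + 7 = 17  true
#2 S = 3 is odd  true
#3 7 / 7 = 1, so 7 divides 7  true
#4 Q - P = 7 - 7 = 0  true
#5 P = 7, but 7 is required to differ  false
#6 3P + 4Q = 3(7) + 4(7) = 49  true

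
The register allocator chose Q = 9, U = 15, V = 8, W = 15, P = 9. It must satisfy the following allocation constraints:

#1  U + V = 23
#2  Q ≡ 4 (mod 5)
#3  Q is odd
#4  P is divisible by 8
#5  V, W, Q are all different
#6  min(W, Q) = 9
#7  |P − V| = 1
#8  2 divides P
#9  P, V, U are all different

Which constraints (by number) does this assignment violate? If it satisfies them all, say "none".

#1 U + V = 15 + 8 = 23  OK
#2 9 mod 5 = 4  OK
#3 Q = 9 is odd  OK
#4 9 = 8×1 + 1, so 8 does not divide 9  FAIL
#5 values 8, 15, 9 are pairwise distinct  OK
#6 min(15, 9) = 9  OK
#7 |9 − 8| = 1  OK
#8 9 = 2×4 + 1, so 2 does not divide 9  FAIL
#9 values 9, 8, 15 are pairwise distinct  OK

The assignment fails constraints 4, 8.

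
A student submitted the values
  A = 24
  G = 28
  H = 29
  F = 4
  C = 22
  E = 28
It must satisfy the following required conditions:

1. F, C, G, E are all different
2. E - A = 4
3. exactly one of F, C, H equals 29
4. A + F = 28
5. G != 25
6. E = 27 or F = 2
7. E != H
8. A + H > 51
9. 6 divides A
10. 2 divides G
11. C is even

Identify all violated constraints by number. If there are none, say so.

No — constraints 1, 6 are not satisfied.

1. G = E = 28, not all different  no
2. E - A = 28 - 24 = 4  yes
3. F=4, C=22, H=29; 1 of them equals 29  yes
4. A + F = 24 + 4 = 28  yes
5. G = 28, and 28 ≠ 25  yes
6. E = 28 ≠ 27 and F = 4 ≠ 2; both disjuncts false  no
7. E = 28, H = 29; distinct  yes
8. A + H = 24 + 29 = 53; 53 > 51  yes
9. 24 / 6 = 4, so 6 divides 24  yes
10. 28 / 2 = 14, so 2 divides 28  yes
11. C = 22 is even  yes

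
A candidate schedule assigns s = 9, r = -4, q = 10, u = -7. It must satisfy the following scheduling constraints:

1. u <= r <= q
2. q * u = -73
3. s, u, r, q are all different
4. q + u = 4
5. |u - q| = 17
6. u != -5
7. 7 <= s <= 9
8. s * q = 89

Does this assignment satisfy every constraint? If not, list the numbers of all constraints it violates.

1. values -7 <= -4 <= 10 — OK.
2. q * u = 10 * (-7) = -70, not -73 — violated.
3. values 9, -7, -4, 10 are pairwise distinct — OK.
4. q + u = 10 + (-7) = 3, not 4 — violated.
5. |-7 - 10| = 17 — OK.
6. u = -7, and -7 ≠ -5 — OK.
7. s = 9 lies in [7, 9] — OK.
8. s * q = 9 * 10 = 90, not 89 — violated.

Violated: 2, 4, and 8.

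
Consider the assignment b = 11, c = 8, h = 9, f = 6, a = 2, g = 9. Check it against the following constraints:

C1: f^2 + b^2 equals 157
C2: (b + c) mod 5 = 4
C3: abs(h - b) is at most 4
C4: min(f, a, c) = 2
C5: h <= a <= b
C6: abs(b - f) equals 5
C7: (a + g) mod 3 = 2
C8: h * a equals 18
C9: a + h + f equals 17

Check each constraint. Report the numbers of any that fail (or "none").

C1: f^2 + b^2 = 6^2 + 11^2 = 36 + 121 = 157  OK
C2: b + c = 19; 19 mod 5 = 4  OK
C3: abs(9 - 11) = 2; 2 ≤ 4  OK
C4: min(6, 2, 8) = 2  OK
C5: values 9, 2, 11; h = 9 is not <= a = 2  FAIL
C6: abs(11 - 6) = 5  OK
C7: a + g = 11; 11 mod 3 = 2  OK
C8: h * a = 9 * 2 = 18  OK
C9: a + h + f = 2 + 9 + 6 = 17  OK

No — constraint 5 is not satisfied.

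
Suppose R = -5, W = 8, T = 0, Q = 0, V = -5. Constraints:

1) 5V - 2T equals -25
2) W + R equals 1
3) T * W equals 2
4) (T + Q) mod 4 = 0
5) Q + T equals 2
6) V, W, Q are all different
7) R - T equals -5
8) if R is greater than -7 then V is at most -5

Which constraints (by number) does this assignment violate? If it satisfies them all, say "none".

1) 5V - 2T = 5(-5) - 2(0) = -25 — holds.
2) W + R = 8 + (-5) = 3, not 1 — fails.
3) T * W = 0 * 8 = 0, not 2 — fails.
4) T + Q = 0; 0 mod 4 = 0 — holds.
5) Q + T = 0 + 0 = 0, not 2 — fails.
6) values -5, 8, 0 are pairwise distinct — holds.
7) R - T = -5 - 0 = -5 — holds.
8) R = -5 > -7, so we need V ≤ -5; V = -5 ≤ -5 — holds.

Violated: 2, 3, and 5.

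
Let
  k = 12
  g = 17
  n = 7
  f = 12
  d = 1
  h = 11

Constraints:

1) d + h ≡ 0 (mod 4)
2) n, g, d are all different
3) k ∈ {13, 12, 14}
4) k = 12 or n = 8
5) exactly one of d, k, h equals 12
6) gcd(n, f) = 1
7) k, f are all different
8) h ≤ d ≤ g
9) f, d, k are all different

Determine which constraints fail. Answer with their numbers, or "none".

1) d + h = 12; 12 mod 4 = 0  yes
2) values 7, 17, 1 are pairwise distinct  yes
3) k = 12 is in {13, 12, 14}  yes
4) k = 12 = 12 (first disjunct)  yes
5) d=1, k=12, h=11; 1 of them equals 12  yes
6) gcd(7, 12) = 1  yes
7) k = f = 12, not all different  no
8) values 11, 1, 17; h = 11 is not ≤ d = 1  no
9) f = k = 12, not all different  no

No — constraints 7, 8, 9 are not satisfied.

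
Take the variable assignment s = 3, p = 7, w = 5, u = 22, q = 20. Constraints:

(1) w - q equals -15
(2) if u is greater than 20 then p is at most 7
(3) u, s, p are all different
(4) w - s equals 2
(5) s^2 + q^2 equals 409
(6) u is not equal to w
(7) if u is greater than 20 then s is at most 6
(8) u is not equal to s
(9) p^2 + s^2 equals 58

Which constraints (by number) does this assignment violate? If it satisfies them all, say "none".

Yes — all constraints hold.

(1) w - q = 5 - 20 = -15  ✓
(2) u = 22 > 20, so we need p ≤ 7; p = 7 ≤ 7  ✓
(3) values 22, 3, 7 are pairwise distinct  ✓
(4) w - s = 5 - 3 = 2  ✓
(5) s^2 + q^2 = 3^2 + 20^2 = 9 + 400 = 409  ✓
(6) u = 22, w = 5; distinct  ✓
(7) u = 22 > 20, so we need s ≤ 6; s = 3 ≤ 6  ✓
(8) u = 22, s = 3; distinct  ✓
(9) p^2 + s^2 = 7^2 + 3^2 = 49 + 9 = 58  ✓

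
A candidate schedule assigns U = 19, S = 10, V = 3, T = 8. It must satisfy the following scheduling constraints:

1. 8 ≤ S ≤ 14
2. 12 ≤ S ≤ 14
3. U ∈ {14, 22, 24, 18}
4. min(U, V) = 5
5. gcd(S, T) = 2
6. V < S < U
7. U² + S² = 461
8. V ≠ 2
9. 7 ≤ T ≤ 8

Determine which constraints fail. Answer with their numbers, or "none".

Constraints 2, 3, 4 do not hold.

1. S = 10 lies in [8, 14] — holds.
2. S = 10 is outside [12, 14] — fails.
3. U = 19 is not in {14, 22, 24, 18} — fails.
4. min(19, 3) = 3, not 5 — fails.
5. gcd(10, 8) = 2 — holds.
6. values 3 < 10 < 19 — holds.
7. U² + S² = 19² + 10² = 361 + 100 = 461 — holds.
8. V = 3, and 3 ≠ 2 — holds.
9. T = 8 lies in [7, 8] — holds.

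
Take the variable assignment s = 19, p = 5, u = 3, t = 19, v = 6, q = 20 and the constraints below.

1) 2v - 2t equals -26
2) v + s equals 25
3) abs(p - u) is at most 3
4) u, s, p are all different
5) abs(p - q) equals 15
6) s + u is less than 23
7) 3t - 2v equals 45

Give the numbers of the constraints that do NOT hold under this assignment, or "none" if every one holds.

1) 2v - 2t = 2(6) - 2(19) = -26  true
2) v + s = 6 + 19 = 25  true
3) abs(5 - 3) = 2; 2 ≤ 3  true
4) values 3, 19, 5 are pairwise distinct  true
5) abs(5 - 20) = 15  true
6) s + u = 19 + 3 = 22; 22 < 23  true
7) 3t - 2v = 3(19) - 2(6) = 45  true

None — every constraint holds.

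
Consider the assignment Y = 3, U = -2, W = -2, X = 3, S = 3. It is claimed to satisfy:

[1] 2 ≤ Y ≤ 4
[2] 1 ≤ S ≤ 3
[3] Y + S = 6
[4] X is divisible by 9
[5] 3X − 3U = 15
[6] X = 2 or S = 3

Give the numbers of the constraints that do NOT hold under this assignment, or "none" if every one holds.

[1] Y = 3 lies in [2, 4] — satisfied.
[2] S = 3 lies in [1, 3] — satisfied.
[3] Y + S = 3 + 3 = 6 — satisfied.
[4] 3 = 9×0 + 3, so 9 does not divide 3 — violated.
[5] 3X − 3U = 3(3) − 3(-2) = 15 — satisfied.
[6] X = 3 ≠ 2, but S = 3 = 3 (second disjunct) — satisfied.

Constraint 4 is violated.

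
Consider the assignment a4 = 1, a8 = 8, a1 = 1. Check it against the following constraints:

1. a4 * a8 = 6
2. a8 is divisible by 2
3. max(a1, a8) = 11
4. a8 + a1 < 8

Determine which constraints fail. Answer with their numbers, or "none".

The assignment fails constraints 1, 3, and 4.

1. a4 * a8 = 1 * 8 = 8, not 6 — violated.
2. 8 / 2 = 4, so 2 divides 8 — satisfied.
3. max(1, 8) = 8, not 11 — violated.
4. a8 + a1 = 8 + 1 = 9; 9 ≥ 8, bound 8 not met — violated.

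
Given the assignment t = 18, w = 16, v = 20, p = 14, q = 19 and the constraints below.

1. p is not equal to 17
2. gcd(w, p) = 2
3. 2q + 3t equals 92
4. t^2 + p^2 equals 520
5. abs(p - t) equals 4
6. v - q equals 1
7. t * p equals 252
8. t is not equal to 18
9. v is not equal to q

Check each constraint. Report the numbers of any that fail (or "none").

1. p = 14, and 14 ≠ 17  ✔
2. gcd(16, 14) = 2  ✔
3. 2q + 3t = 2(19) + 3(18) = 92  ✔
4. t^2 + p^2 = 18^2 + 14^2 = 324 + 196 = 520  ✔
5. abs(14 - 18) = 4  ✔
6. v - q = 20 - 19 = 1  ✔
7. t * p = 18 * 14 = 252  ✔
8. t = 18, but 18 is required to differ  ✘
9. v = 20, q = 19; distinct  ✔

The assignment fails constraint 8.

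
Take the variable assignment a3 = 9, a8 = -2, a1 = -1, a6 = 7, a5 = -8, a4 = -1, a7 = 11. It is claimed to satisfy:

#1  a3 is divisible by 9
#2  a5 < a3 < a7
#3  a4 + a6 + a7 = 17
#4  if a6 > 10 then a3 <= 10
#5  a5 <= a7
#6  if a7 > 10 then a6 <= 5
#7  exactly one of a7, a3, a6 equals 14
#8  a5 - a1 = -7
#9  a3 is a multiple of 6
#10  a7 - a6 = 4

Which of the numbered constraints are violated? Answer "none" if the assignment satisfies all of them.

#1 9 / 9 = 1, so 9 divides 9 — OK.
#2 values -8 < 9 < 11 — OK.
#3 a4 + a6 + a7 = -1 + 7 + 11 = 17 — OK.
#4 a6 = 7, not > 10; antecedent false, conditional vacuously true — OK.
#5 a5 = -8, a7 = 11; -8 ≤ 11 — OK.
#6 a7 = 11 > 10, so we need a6 ≤ 5; but a6 = 7 > 5 — violated.
#7 a7=11, a3=9, a6=7; 0 of them equal 14, not exactly one — violated.
#8 a5 - a1 = -8 - (-1) = -7 — OK.
#9 9 = 6*1 + 3, so 6 does not divide 9 — violated.
#10 a7 - a6 = 11 - 7 = 4 — OK.

Constraints 6, 7, and 9 are violated.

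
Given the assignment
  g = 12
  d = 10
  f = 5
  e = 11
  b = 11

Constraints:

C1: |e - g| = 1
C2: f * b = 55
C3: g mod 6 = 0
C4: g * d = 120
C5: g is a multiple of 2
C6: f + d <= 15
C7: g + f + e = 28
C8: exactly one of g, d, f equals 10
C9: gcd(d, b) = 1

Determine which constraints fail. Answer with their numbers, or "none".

The assignment satisfies every constraint.

C1: |11 - 12| = 1  true
C2: f * b = 5 * 11 = 55  true
C3: 12 mod 6 = 0  true
C4: g * d = 12 * 10 = 120  true
C5: 12 / 2 = 6, so 2 divides 12  true
C6: f + d = 5 + 10 = 15; 15 ≤ 15  true
C7: g + f + e = 12 + 5 + 11 = 28  true
C8: g=12, d=10, f=5; 1 of them equals 10  true
C9: gcd(10, 11) = 1  true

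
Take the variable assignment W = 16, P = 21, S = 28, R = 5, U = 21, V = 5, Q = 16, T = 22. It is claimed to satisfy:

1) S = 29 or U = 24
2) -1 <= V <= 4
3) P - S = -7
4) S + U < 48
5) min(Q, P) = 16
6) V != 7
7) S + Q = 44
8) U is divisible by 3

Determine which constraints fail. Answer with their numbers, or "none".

Constraints 1, 2, 4 do not hold.

1) S = 28 ≠ 29 and U = 21 ≠ 24; both disjuncts false — violated.
2) V = 5 is outside [-1, 4] — violated.
3) P - S = 21 - 28 = -7 — satisfied.
4) S + U = 28 + 21 = 49; 49 ≥ 48, bound 48 not met — violated.
5) min(16, 21) = 16 — satisfied.
6) V = 5, and 5 ≠ 7 — satisfied.
7) S + Q = 28 + 16 = 44 — satisfied.
8) 21 / 3 = 7, so 3 divides 21 — satisfied.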